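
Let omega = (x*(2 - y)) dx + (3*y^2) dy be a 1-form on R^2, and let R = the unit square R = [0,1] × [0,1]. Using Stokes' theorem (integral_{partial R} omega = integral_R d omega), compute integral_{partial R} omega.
integral_(partial R) omega = 1/2

Stokes: integral_partial_R omega = integral_R d omega with d omega = (∂Q/∂x - ∂P/∂y) dx ∧ dy.
  ∂Q/∂x = 0
  ∂P/∂y = -x
  integrand = ∂Q/∂x - ∂P/∂y = x.
Integrating over R: integral_0^1 integral_0^1 (x) dx dy = 1/2.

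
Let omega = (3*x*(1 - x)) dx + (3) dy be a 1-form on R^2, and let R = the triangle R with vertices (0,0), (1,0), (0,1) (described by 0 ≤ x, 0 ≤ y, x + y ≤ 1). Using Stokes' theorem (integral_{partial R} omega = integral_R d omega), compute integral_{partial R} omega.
integral_(partial R) omega = 0

Stokes: integral_partial_R omega = integral_R d omega with d omega = (∂Q/∂x - ∂P/∂y) dx ∧ dy.
  ∂Q/∂x = 0
  ∂P/∂y = 0
  integrand = ∂Q/∂x - ∂P/∂y = 0.
Integrating over R: integral_0^1 integral_0^{1-x} (0) dy dx = 0.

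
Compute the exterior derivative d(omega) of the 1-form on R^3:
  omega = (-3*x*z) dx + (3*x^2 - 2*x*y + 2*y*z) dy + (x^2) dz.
d(omega) = (6*x - 2*y) dx ∧ dy + (5*x) dx ∧ dz + (-2*y) dy ∧ dz

For a 1-form omega = sum_i f_i dx_i, the exterior derivative is
  d(omega) = sum_{i < j} (∂f_j/∂x_i - ∂f_i/∂x_j) dx_i ∧ dx_j.
  coefficient of dx ∧ dy: ∂f_2/∂x - ∂f_1/∂y = ∂(3*x^2 - 2*x*y + 2*y*z)/∂x - ∂(-3*x*z)/∂y = 6*x - 2*y
  coefficient of dx ∧ dz: ∂f_3/∂x - ∂f_1/∂z = ∂(x^2)/∂x - ∂(-3*x*z)/∂z = 5*x
  coefficient of dy ∧ dz: ∂f_3/∂y - ∂f_2/∂z = ∂(x^2)/∂y - ∂(3*x^2 - 2*x*y + 2*y*z)/∂z = -2*y
Assembling: d(omega) = (6*x - 2*y) dx ∧ dy + (5*x) dx ∧ dz + (-2*y) dy ∧ dz.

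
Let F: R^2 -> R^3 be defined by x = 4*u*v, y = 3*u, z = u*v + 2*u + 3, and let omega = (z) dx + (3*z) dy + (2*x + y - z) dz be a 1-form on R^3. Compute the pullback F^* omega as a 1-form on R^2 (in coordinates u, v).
F^* omega = (11*u*v^2 + 32*u*v + 20*u + 9*v + 21) du + (u*(11*u*v + 9*u + 9)) dv

Using F^*(f dg) = (f ∘ F) d(g ∘ F), substitute each coordinate x_i by F_i(u, v) in f_i, and replace dx_i by d F_i = (∂F_i/∂u) du + (∂F_i/∂v) dv.
  For the x component: f_1(F) = u*v + 2*u + 3; d F_1 = (4*v) du + (4*u) dv
  For the y component: f_2(F) = 3*u*v + 6*u + 9; d F_2 = (3) du + (0) dv
  For the z component: f_3(F) = 7*u*v + u - 3; d F_3 = (v + 2) du + (u) dv
Combining and collecting du, dv coefficients:
  coeff of du: 11*u*v^2 + 32*u*v + 20*u + 9*v + 21
  coeff of dv: u*(11*u*v + 9*u + 9)
F^* omega = (11*u*v^2 + 32*u*v + 20*u + 9*v + 21) du + (u*(11*u*v + 9*u + 9)) dv.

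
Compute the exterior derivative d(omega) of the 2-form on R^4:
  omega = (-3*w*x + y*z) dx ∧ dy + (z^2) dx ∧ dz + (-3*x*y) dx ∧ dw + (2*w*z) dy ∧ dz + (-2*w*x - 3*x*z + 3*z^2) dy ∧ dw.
d(omega) = (y) dx ∧ dy ∧ dz + (-2*w - 3*z) dx ∧ dy ∧ dw + (3*x - 4*z) dy ∧ dz ∧ dw

For a 2-form omega = sum_{i<j} g_{ij} dx_i ∧ dx_j, the exterior derivative is
  d(omega) = sum_{i<j} d(g_{ij}) ∧ dx_i ∧ dx_j = sum_{i<j, k} (∂g_{ij}/∂x_k) dx_k ∧ dx_i ∧ dx_j.
Expand each term, using dx_k ∧ dx_i ∧ dx_j = sgn(permutation) dx_{(a)} ∧ dx_{(b)} ∧ dx_{(c)} with (a < b < c) sorted:
  d(-3*w*x + y*z) includes (∂/∂z)(-3*w*x + y*z) dz = (y) dz, which multiplied by dx ∧ dy gives (y) dx ∧ dy ∧ dz
  d(-3*w*x + y*z) includes (∂/∂w)(-3*w*x + y*z) dw = (-3*x) dw, which multiplied by dx ∧ dy gives (-3*x) dx ∧ dy ∧ dw
  d(-3*x*y) includes (∂/∂y)(-3*x*y) dy = (-3*x) dy, which multiplied by dx ∧ dw gives (3*x) dx ∧ dy ∧ dw
  d(2*w*z) includes (∂/∂w)(2*w*z) dw = (2*z) dw, which multiplied by dy ∧ dz gives (2*z) dy ∧ dz ∧ dw
  d(-2*w*x - 3*x*z + 3*z^2) includes (∂/∂x)(-2*w*x - 3*x*z + 3*z^2) dx = (-2*w - 3*z) dx, which multiplied by dy ∧ dw gives (-2*w - 3*z) dx ∧ dy ∧ dw
  d(-2*w*x - 3*x*z + 3*z^2) includes (∂/∂z)(-2*w*x - 3*x*z + 3*z^2) dz = (-3*x + 6*z) dz, which multiplied by dy ∧ dw gives (3*x - 6*z) dy ∧ dz ∧ dw
Collecting like 3-forms: d(omega) = (y) dx ∧ dy ∧ dz + (-2*w - 3*z) dx ∧ dy ∧ dw + (3*x - 4*z) dy ∧ dz ∧ dw.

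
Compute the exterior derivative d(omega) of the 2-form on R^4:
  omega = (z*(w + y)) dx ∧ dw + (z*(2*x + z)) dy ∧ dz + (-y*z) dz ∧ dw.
d(omega) = (-z) dx ∧ dy ∧ dw + (-w - y) dx ∧ dz ∧ dw + (2*z) dx ∧ dy ∧ dz + (-z) dy ∧ dz ∧ dw

For a 2-form omega = sum_{i<j} g_{ij} dx_i ∧ dx_j, the exterior derivative is
  d(omega) = sum_{i<j} d(g_{ij}) ∧ dx_i ∧ dx_j = sum_{i<j, k} (∂g_{ij}/∂x_k) dx_k ∧ dx_i ∧ dx_j.
Expand each term, using dx_k ∧ dx_i ∧ dx_j = sgn(permutation) dx_{(a)} ∧ dx_{(b)} ∧ dx_{(c)} with (a < b < c) sorted:
  d(z*(w + y)) includes (∂/∂y)(z*(w + y)) dy = (z) dy, which multiplied by dx ∧ dw gives (-z) dx ∧ dy ∧ dw
  d(z*(w + y)) includes (∂/∂z)(z*(w + y)) dz = (w + y) dz, which multiplied by dx ∧ dw gives (-w - y) dx ∧ dz ∧ dw
  d(z*(2*x + z)) includes (∂/∂x)(z*(2*x + z)) dx = (2*z) dx, which multiplied by dy ∧ dz gives (2*z) dx ∧ dy ∧ dz
  d(-y*z) includes (∂/∂y)(-y*z) dy = (-z) dy, which multiplied by dz ∧ dw gives (-z) dy ∧ dz ∧ dw
Collecting like 3-forms: d(omega) = (-z) dx ∧ dy ∧ dw + (-w - y) dx ∧ dz ∧ dw + (2*z) dx ∧ dy ∧ dz + (-z) dy ∧ dz ∧ dw.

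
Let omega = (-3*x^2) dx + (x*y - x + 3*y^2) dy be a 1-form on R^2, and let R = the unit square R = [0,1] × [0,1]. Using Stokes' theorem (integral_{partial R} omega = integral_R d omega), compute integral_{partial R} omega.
integral_(partial R) omega = -1/2

Stokes: integral_partial_R omega = integral_R d omega with d omega = (∂Q/∂x - ∂P/∂y) dx ∧ dy.
  ∂Q/∂x = y - 1
  ∂P/∂y = 0
  integrand = ∂Q/∂x - ∂P/∂y = y - 1.
Integrating over R: integral_0^1 integral_0^1 (y - 1) dx dy = -1/2.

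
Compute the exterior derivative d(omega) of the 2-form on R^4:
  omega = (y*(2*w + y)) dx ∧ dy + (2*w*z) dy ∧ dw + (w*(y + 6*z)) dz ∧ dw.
d(omega) = (2*y) dx ∧ dy ∧ dw + (-w) dy ∧ dz ∧ dw

For a 2-form omega = sum_{i<j} g_{ij} dx_i ∧ dx_j, the exterior derivative is
  d(omega) = sum_{i<j} d(g_{ij}) ∧ dx_i ∧ dx_j = sum_{i<j, k} (∂g_{ij}/∂x_k) dx_k ∧ dx_i ∧ dx_j.
Expand each term, using dx_k ∧ dx_i ∧ dx_j = sgn(permutation) dx_{(a)} ∧ dx_{(b)} ∧ dx_{(c)} with (a < b < c) sorted:
  d(y*(2*w + y)) includes (∂/∂w)(y*(2*w + y)) dw = (2*y) dw, which multiplied by dx ∧ dy gives (2*y) dx ∧ dy ∧ dw
  d(2*w*z) includes (∂/∂z)(2*w*z) dz = (2*w) dz, which multiplied by dy ∧ dw gives (-2*w) dy ∧ dz ∧ dw
  d(w*(y + 6*z)) includes (∂/∂y)(w*(y + 6*z)) dy = (w) dy, which multiplied by dz ∧ dw gives (w) dy ∧ dz ∧ dw
Collecting like 3-forms: d(omega) = (2*y) dx ∧ dy ∧ dw + (-w) dy ∧ dz ∧ dw.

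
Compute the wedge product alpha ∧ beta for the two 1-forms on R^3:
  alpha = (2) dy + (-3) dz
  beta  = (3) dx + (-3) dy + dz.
alpha ∧ beta = (-6) dx ∧ dy + (-7) dy ∧ dz + (9) dx ∧ dz

Distribute the wedge, using dx_i ∧ dx_j = -dx_j ∧ dx_i and dx_i ∧ dx_i = 0. For each pair (i, j) with i < j, the coefficient of dx_i ∧ dx_j in alpha ∧ beta is (alpha_i * beta_j - alpha_j * beta_i). Collecting: alpha ∧ beta = (-6) dx ∧ dy + (-7) dy ∧ dz + (9) dx ∧ dz.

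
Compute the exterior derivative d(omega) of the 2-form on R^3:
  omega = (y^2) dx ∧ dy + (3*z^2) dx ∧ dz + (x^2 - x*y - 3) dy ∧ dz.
d(omega) = (2*x - y) dx ∧ dy ∧ dz

For a 2-form omega = sum_{i<j} g_{ij} dx_i ∧ dx_j, the exterior derivative is
  d(omega) = sum_{i<j} d(g_{ij}) ∧ dx_i ∧ dx_j = sum_{i<j, k} (∂g_{ij}/∂x_k) dx_k ∧ dx_i ∧ dx_j.
Expand each term, using dx_k ∧ dx_i ∧ dx_j = sgn(permutation) dx_{(a)} ∧ dx_{(b)} ∧ dx_{(c)} with (a < b < c) sorted:
  d(x^2 - x*y - 3) includes (∂/∂x)(x^2 - x*y - 3) dx = (2*x - y) dx, which multiplied by dy ∧ dz gives (2*x - y) dx ∧ dy ∧ dz
Collecting like 3-forms: d(omega) = (2*x - y) dx ∧ dy ∧ dz.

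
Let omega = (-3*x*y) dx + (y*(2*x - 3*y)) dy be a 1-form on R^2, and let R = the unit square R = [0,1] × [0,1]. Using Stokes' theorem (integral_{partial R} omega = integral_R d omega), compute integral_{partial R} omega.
integral_(partial R) omega = 5/2

Stokes: integral_partial_R omega = integral_R d omega with d omega = (∂Q/∂x - ∂P/∂y) dx ∧ dy.
  ∂Q/∂x = 2*y
  ∂P/∂y = -3*x
  integrand = ∂Q/∂x - ∂P/∂y = 3*x + 2*y.
Integrating over R: integral_0^1 integral_0^1 (3*x + 2*y) dx dy = 5/2.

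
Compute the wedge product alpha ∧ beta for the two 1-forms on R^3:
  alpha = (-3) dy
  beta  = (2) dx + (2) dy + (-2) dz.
alpha ∧ beta = (6) dx ∧ dy + (6) dy ∧ dz

Distribute the wedge, using dx_i ∧ dx_j = -dx_j ∧ dx_i and dx_i ∧ dx_i = 0. For each pair (i, j) with i < j, the coefficient of dx_i ∧ dx_j in alpha ∧ beta is (alpha_i * beta_j - alpha_j * beta_i). Collecting: alpha ∧ beta = (6) dx ∧ dy + (6) dy ∧ dz.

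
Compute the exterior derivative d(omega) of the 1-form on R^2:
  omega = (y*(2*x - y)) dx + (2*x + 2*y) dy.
d(omega) = (-2*x + 2*y + 2) dx ∧ dy

For a 1-form omega = sum_i f_i dx_i, the exterior derivative is
  d(omega) = sum_{i < j} (∂f_j/∂x_i - ∂f_i/∂x_j) dx_i ∧ dx_j.
  coefficient of dx ∧ dy: ∂f_2/∂x - ∂f_1/∂y = ∂(2*x + 2*y)/∂x - ∂(y*(2*x - y))/∂y = -2*x + 2*y + 2
Assembling: d(omega) = (-2*x + 2*y + 2) dx ∧ dy.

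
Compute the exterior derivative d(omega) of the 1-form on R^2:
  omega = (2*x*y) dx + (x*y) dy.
d(omega) = (-2*x + y) dx ∧ dy

For a 1-form omega = sum_i f_i dx_i, the exterior derivative is
  d(omega) = sum_{i < j} (∂f_j/∂x_i - ∂f_i/∂x_j) dx_i ∧ dx_j.
  coefficient of dx ∧ dy: ∂f_2/∂x - ∂f_1/∂y = ∂(x*y)/∂x - ∂(2*x*y)/∂y = -2*x + y
Assembling: d(omega) = (-2*x + y) dx ∧ dy.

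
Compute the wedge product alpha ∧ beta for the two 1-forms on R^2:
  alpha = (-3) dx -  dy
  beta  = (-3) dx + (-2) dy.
alpha ∧ beta = (3) dx ∧ dy

Distribute the wedge, using dx_i ∧ dx_j = -dx_j ∧ dx_i and dx_i ∧ dx_i = 0. For each pair (i, j) with i < j, the coefficient of dx_i ∧ dx_j in alpha ∧ beta is (alpha_i * beta_j - alpha_j * beta_i). Collecting: alpha ∧ beta = (3) dx ∧ dy.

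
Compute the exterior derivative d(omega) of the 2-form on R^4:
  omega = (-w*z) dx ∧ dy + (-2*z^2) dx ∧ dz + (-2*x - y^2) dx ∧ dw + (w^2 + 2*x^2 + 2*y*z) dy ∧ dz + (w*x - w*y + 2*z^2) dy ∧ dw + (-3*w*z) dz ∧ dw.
d(omega) = (-w + 4*x) dx ∧ dy ∧ dz + (w + 2*y - z) dx ∧ dy ∧ dw + (2*w - 4*z) dy ∧ dz ∧ dw

For a 2-form omega = sum_{i<j} g_{ij} dx_i ∧ dx_j, the exterior derivative is
  d(omega) = sum_{i<j} d(g_{ij}) ∧ dx_i ∧ dx_j = sum_{i<j, k} (∂g_{ij}/∂x_k) dx_k ∧ dx_i ∧ dx_j.
Expand each term, using dx_k ∧ dx_i ∧ dx_j = sgn(permutation) dx_{(a)} ∧ dx_{(b)} ∧ dx_{(c)} with (a < b < c) sorted:
  d(-w*z) includes (∂/∂z)(-w*z) dz = (-w) dz, which multiplied by dx ∧ dy gives (-w) dx ∧ dy ∧ dz
  d(-w*z) includes (∂/∂w)(-w*z) dw = (-z) dw, which multiplied by dx ∧ dy gives (-z) dx ∧ dy ∧ dw
  d(-2*x - y^2) includes (∂/∂y)(-2*x - y^2) dy = (-2*y) dy, which multiplied by dx ∧ dw gives (2*y) dx ∧ dy ∧ dw
  d(w^2 + 2*x^2 + 2*y*z) includes (∂/∂x)(w^2 + 2*x^2 + 2*y*z) dx = (4*x) dx, which multiplied by dy ∧ dz gives (4*x) dx ∧ dy ∧ dz
  d(w^2 + 2*x^2 + 2*y*z) includes (∂/∂w)(w^2 + 2*x^2 + 2*y*z) dw = (2*w) dw, which multiplied by dy ∧ dz gives (2*w) dy ∧ dz ∧ dw
  d(w*x - w*y + 2*z^2) includes (∂/∂x)(w*x - w*y + 2*z^2) dx = (w) dx, which multiplied by dy ∧ dw gives (w) dx ∧ dy ∧ dw
  d(w*x - w*y + 2*z^2) includes (∂/∂z)(w*x - w*y + 2*z^2) dz = (4*z) dz, which multiplied by dy ∧ dw gives (-4*z) dy ∧ dz ∧ dw
Collecting like 3-forms: d(omega) = (-w + 4*x) dx ∧ dy ∧ dz + (w + 2*y - z) dx ∧ dy ∧ dw + (2*w - 4*z) dy ∧ dz ∧ dw.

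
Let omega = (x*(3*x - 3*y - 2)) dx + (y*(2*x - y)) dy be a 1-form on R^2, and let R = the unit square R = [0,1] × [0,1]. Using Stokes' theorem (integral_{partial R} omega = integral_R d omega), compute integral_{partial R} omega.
integral_(partial R) omega = 5/2

Stokes: integral_partial_R omega = integral_R d omega with d omega = (∂Q/∂x - ∂P/∂y) dx ∧ dy.
  ∂Q/∂x = 2*y
  ∂P/∂y = -3*x
  integrand = ∂Q/∂x - ∂P/∂y = 3*x + 2*y.
Integrating over R: integral_0^1 integral_0^1 (3*x + 2*y) dx dy = 5/2.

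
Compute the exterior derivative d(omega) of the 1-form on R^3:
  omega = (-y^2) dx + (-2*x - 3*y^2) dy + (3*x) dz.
d(omega) = (2*y - 2) dx ∧ dy + (3) dx ∧ dz

For a 1-form omega = sum_i f_i dx_i, the exterior derivative is
  d(omega) = sum_{i < j} (∂f_j/∂x_i - ∂f_i/∂x_j) dx_i ∧ dx_j.
  coefficient of dx ∧ dy: ∂f_2/∂x - ∂f_1/∂y = ∂(-2*x - 3*y^2)/∂x - ∂(-y^2)/∂y = 2*y - 2
  coefficient of dx ∧ dz: ∂f_3/∂x - ∂f_1/∂z = ∂(3*x)/∂x - ∂(-y^2)/∂z = 3
Assembling: d(omega) = (2*y - 2) dx ∧ dy + (3) dx ∧ dz.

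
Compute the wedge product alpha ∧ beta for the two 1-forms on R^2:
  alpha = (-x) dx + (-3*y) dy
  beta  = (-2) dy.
alpha ∧ beta = (2*x) dx ∧ dy

Distribute the wedge, using dx_i ∧ dx_j = -dx_j ∧ dx_i and dx_i ∧ dx_i = 0. For each pair (i, j) with i < j, the coefficient of dx_i ∧ dx_j in alpha ∧ beta is (alpha_i * beta_j - alpha_j * beta_i). Collecting: alpha ∧ beta = (2*x) dx ∧ dy.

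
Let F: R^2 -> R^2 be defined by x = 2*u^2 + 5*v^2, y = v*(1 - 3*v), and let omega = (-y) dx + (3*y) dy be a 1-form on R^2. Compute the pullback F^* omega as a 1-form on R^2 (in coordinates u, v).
F^* omega = (4*u*v*(3*v - 1)) du + (v*(84*v^2 - 37*v + 3)) dv

Using F^*(f dg) = (f ∘ F) d(g ∘ F), substitute each coordinate x_i by F_i(u, v) in f_i, and replace dx_i by d F_i = (∂F_i/∂u) du + (∂F_i/∂v) dv.
  For the x component: f_1(F) = v*(3*v - 1); d F_1 = (4*u) du + (10*v) dv
  For the y component: f_2(F) = 3*v*(1 - 3*v); d F_2 = (0) du + (1 - 6*v) dv
Combining and collecting du, dv coefficients:
  coeff of du: 4*u*v*(3*v - 1)
  coeff of dv: v*(84*v^2 - 37*v + 3)
F^* omega = (4*u*v*(3*v - 1)) du + (v*(84*v^2 - 37*v + 3)) dv.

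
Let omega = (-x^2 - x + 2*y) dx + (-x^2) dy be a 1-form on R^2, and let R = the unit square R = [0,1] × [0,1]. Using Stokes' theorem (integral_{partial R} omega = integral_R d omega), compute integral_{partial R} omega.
integral_(partial R) omega = -3

Stokes: integral_partial_R omega = integral_R d omega with d omega = (∂Q/∂x - ∂P/∂y) dx ∧ dy.
  ∂Q/∂x = -2*x
  ∂P/∂y = 2
  integrand = ∂Q/∂x - ∂P/∂y = -2*x - 2.
Integrating over R: integral_0^1 integral_0^1 (-2*x - 2) dx dy = -3.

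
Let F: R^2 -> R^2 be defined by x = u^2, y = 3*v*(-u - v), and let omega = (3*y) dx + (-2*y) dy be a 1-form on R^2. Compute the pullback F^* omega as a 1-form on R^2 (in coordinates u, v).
F^* omega = (18*v*(-u^2 - 2*u*v - v^2)) du + (18*v*(-u^2 - 3*u*v - 2*v^2)) dv

Using F^*(f dg) = (f ∘ F) d(g ∘ F), substitute each coordinate x_i by F_i(u, v) in f_i, and replace dx_i by d F_i = (∂F_i/∂u) du + (∂F_i/∂v) dv.
  For the x component: f_1(F) = 9*v*(-u - v); d F_1 = (2*u) du + (0) dv
  For the y component: f_2(F) = 6*v*(u + v); d F_2 = (-3*v) du + (-3*u - 6*v) dv
Combining and collecting du, dv coefficients:
  coeff of du: 18*v*(-u^2 - 2*u*v - v^2)
  coeff of dv: 18*v*(-u^2 - 3*u*v - 2*v^2)
F^* omega = (18*v*(-u^2 - 2*u*v - v^2)) du + (18*v*(-u^2 - 3*u*v - 2*v^2)) dv.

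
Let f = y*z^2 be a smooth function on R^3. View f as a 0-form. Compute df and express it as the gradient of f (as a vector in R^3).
df = (0) dx + (z^2) dy + (2*y*z) dz; grad f = (0, z^2, 2*y*z)

For a 0-form f, d f = (∂f/∂x) dx + (∂f/∂y) dy + (∂f/∂z) dz. The components of the vector representation are exactly the entries of grad f in Cartesian coordinates:
  ∂f/∂x = 0
  ∂f/∂y = z^2
  ∂f/∂z = 2*y*z.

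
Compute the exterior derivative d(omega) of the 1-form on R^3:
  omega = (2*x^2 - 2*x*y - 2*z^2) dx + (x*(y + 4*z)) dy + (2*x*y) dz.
d(omega) = (2*x + y + 4*z) dx ∧ dy + (2*y + 4*z) dx ∧ dz + (-2*x) dy ∧ dz

For a 1-form omega = sum_i f_i dx_i, the exterior derivative is
  d(omega) = sum_{i < j} (∂f_j/∂x_i - ∂f_i/∂x_j) dx_i ∧ dx_j.
  coefficient of dx ∧ dy: ∂f_2/∂x - ∂f_1/∂y = ∂(x*(y + 4*z))/∂x - ∂(2*x^2 - 2*x*y - 2*z^2)/∂y = 2*x + y + 4*z
  coefficient of dx ∧ dz: ∂f_3/∂x - ∂f_1/∂z = ∂(2*x*y)/∂x - ∂(2*x^2 - 2*x*y - 2*z^2)/∂z = 2*y + 4*z
  coefficient of dy ∧ dz: ∂f_3/∂y - ∂f_2/∂z = ∂(2*x*y)/∂y - ∂(x*(y + 4*z))/∂z = -2*x
Assembling: d(omega) = (2*x + y + 4*z) dx ∧ dy + (2*y + 4*z) dx ∧ dz + (-2*x) dy ∧ dz.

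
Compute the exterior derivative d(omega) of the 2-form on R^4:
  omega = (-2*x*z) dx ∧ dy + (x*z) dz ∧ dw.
d(omega) = (-2*x) dx ∧ dy ∧ dz + (z) dx ∧ dz ∧ dw

For a 2-form omega = sum_{i<j} g_{ij} dx_i ∧ dx_j, the exterior derivative is
  d(omega) = sum_{i<j} d(g_{ij}) ∧ dx_i ∧ dx_j = sum_{i<j, k} (∂g_{ij}/∂x_k) dx_k ∧ dx_i ∧ dx_j.
Expand each term, using dx_k ∧ dx_i ∧ dx_j = sgn(permutation) dx_{(a)} ∧ dx_{(b)} ∧ dx_{(c)} with (a < b < c) sorted:
  d(-2*x*z) includes (∂/∂z)(-2*x*z) dz = (-2*x) dz, which multiplied by dx ∧ dy gives (-2*x) dx ∧ dy ∧ dz
  d(x*z) includes (∂/∂x)(x*z) dx = (z) dx, which multiplied by dz ∧ dw gives (z) dx ∧ dz ∧ dw
Collecting like 3-forms: d(omega) = (-2*x) dx ∧ dy ∧ dz + (z) dx ∧ dz ∧ dw.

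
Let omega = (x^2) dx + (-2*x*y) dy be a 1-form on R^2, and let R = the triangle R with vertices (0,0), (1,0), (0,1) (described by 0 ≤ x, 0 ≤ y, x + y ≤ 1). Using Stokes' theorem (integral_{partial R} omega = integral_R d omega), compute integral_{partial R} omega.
integral_(partial R) omega = -1/3

Stokes: integral_partial_R omega = integral_R d omega with d omega = (∂Q/∂x - ∂P/∂y) dx ∧ dy.
  ∂Q/∂x = -2*y
  ∂P/∂y = 0
  integrand = ∂Q/∂x - ∂P/∂y = -2*y.
Integrating over R: integral_0^1 integral_0^{1-x} (-2*y) dy dx = -1/3.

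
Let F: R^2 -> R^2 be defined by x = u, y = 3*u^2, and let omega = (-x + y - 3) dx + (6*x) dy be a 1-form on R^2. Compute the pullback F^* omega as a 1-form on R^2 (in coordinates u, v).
F^* omega = (39*u^2 - u - 3) du

Using F^*(f dg) = (f ∘ F) d(g ∘ F), substitute each coordinate x_i by F_i(u, v) in f_i, and replace dx_i by d F_i = (∂F_i/∂u) du + (∂F_i/∂v) dv.
  For the x component: f_1(F) = 3*u^2 - u - 3; d F_1 = (1) du + (0) dv
  For the y component: f_2(F) = 6*u; d F_2 = (6*u) du + (0) dv
Combining and collecting du, dv coefficients:
  coeff of du: 39*u^2 - u - 3
  coeff of dv: 0
F^* omega = (39*u^2 - u - 3) du.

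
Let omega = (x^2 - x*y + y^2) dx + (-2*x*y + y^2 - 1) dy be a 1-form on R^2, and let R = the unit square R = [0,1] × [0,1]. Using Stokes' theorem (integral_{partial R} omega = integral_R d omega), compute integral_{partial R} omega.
integral_(partial R) omega = -3/2

Stokes: integral_partial_R omega = integral_R d omega with d omega = (∂Q/∂x - ∂P/∂y) dx ∧ dy.
  ∂Q/∂x = -2*y
  ∂P/∂y = -x + 2*y
  integrand = ∂Q/∂x - ∂P/∂y = x - 4*y.
Integrating over R: integral_0^1 integral_0^1 (x - 4*y) dx dy = -3/2.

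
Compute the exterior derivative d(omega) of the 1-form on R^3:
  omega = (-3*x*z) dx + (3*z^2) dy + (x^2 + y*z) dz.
d(omega) = (5*x) dx ∧ dz + (-5*z) dy ∧ dz

For a 1-form omega = sum_i f_i dx_i, the exterior derivative is
  d(omega) = sum_{i < j} (∂f_j/∂x_i - ∂f_i/∂x_j) dx_i ∧ dx_j.
  coefficient of dx ∧ dz: ∂f_3/∂x - ∂f_1/∂z = ∂(x^2 + y*z)/∂x - ∂(-3*x*z)/∂z = 5*x
  coefficient of dy ∧ dz: ∂f_3/∂y - ∂f_2/∂z = ∂(x^2 + y*z)/∂y - ∂(3*z^2)/∂z = -5*z
Assembling: d(omega) = (5*x) dx ∧ dz + (-5*z) dy ∧ dz.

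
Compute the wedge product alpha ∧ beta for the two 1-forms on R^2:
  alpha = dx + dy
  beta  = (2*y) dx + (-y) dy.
alpha ∧ beta = (-3*y) dx ∧ dy

Distribute the wedge, using dx_i ∧ dx_j = -dx_j ∧ dx_i and dx_i ∧ dx_i = 0. For each pair (i, j) with i < j, the coefficient of dx_i ∧ dx_j in alpha ∧ beta is (alpha_i * beta_j - alpha_j * beta_i). Collecting: alpha ∧ beta = (-3*y) dx ∧ dy.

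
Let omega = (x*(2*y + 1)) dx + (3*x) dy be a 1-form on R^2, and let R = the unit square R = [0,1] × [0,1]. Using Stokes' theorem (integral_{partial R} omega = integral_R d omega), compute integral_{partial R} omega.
integral_(partial R) omega = 2

Stokes: integral_partial_R omega = integral_R d omega with d omega = (∂Q/∂x - ∂P/∂y) dx ∧ dy.
  ∂Q/∂x = 3
  ∂P/∂y = 2*x
  integrand = ∂Q/∂x - ∂P/∂y = 3 - 2*x.
Integrating over R: integral_0^1 integral_0^1 (3 - 2*x) dx dy = 2.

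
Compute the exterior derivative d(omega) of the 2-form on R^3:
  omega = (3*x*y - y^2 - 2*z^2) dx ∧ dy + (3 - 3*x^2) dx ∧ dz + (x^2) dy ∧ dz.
d(omega) = (2*x - 4*z) dx ∧ dy ∧ dz

For a 2-form omega = sum_{i<j} g_{ij} dx_i ∧ dx_j, the exterior derivative is
  d(omega) = sum_{i<j} d(g_{ij}) ∧ dx_i ∧ dx_j = sum_{i<j, k} (∂g_{ij}/∂x_k) dx_k ∧ dx_i ∧ dx_j.
Expand each term, using dx_k ∧ dx_i ∧ dx_j = sgn(permutation) dx_{(a)} ∧ dx_{(b)} ∧ dx_{(c)} with (a < b < c) sorted:
  d(3*x*y - y^2 - 2*z^2) includes (∂/∂z)(3*x*y - y^2 - 2*z^2) dz = (-4*z) dz, which multiplied by dx ∧ dy gives (-4*z) dx ∧ dy ∧ dz
  d(x^2) includes (∂/∂x)(x^2) dx = (2*x) dx, which multiplied by dy ∧ dz gives (2*x) dx ∧ dy ∧ dz
Collecting like 3-forms: d(omega) = (2*x - 4*z) dx ∧ dy ∧ dz.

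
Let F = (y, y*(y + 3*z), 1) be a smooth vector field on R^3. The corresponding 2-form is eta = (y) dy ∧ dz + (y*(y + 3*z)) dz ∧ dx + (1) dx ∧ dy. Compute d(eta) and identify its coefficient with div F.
d(eta) = (2*y + 3*z) dx ∧ dy ∧ dz; div F = 2*y + 3*z

For a 2-form in R^3 of the form above, applying d gives a 3-form with coefficient ∂P/∂x + ∂Q/∂y + ∂R/∂z:
  ∂P/∂x = 0
  ∂Q/∂y = 2*y + 3*z
  ∂R/∂z = 0
Sum = 2*y + 3*z, which is exactly div F.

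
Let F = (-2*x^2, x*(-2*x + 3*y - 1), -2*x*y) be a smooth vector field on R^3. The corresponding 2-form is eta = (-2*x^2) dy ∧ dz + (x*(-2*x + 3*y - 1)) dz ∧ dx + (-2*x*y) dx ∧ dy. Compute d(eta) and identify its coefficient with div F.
d(eta) = (-x) dx ∧ dy ∧ dz; div F = -x

For a 2-form in R^3 of the form above, applying d gives a 3-form with coefficient ∂P/∂x + ∂Q/∂y + ∂R/∂z:
  ∂P/∂x = -4*x
  ∂Q/∂y = 3*x
  ∂R/∂z = 0
Sum = -x, which is exactly div F.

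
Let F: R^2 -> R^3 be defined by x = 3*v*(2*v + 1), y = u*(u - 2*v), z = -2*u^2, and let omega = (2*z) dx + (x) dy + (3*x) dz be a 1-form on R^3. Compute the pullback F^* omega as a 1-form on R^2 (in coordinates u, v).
F^* omega = (6*v*(-10*u*v - 5*u - 2*v^2 - v)) du + (6*u*(-8*u*v - 2*u - 2*v^2 - v)) dv

Using F^*(f dg) = (f ∘ F) d(g ∘ F), substitute each coordinate x_i by F_i(u, v) in f_i, and replace dx_i by d F_i = (∂F_i/∂u) du + (∂F_i/∂v) dv.
  For the x component: f_1(F) = -4*u^2; d F_1 = (0) du + (12*v + 3) dv
  For the y component: f_2(F) = 3*v*(2*v + 1); d F_2 = (2*u - 2*v) du + (-2*u) dv
  For the z component: f_3(F) = 9*v*(2*v + 1); d F_3 = (-4*u) du + (0) dv
Combining and collecting du, dv coefficients:
  coeff of du: 6*v*(-10*u*v - 5*u - 2*v^2 - v)
  coeff of dv: 6*u*(-8*u*v - 2*u - 2*v^2 - v)
F^* omega = (6*v*(-10*u*v - 5*u - 2*v^2 - v)) du + (6*u*(-8*u*v - 2*u - 2*v^2 - v)) dv.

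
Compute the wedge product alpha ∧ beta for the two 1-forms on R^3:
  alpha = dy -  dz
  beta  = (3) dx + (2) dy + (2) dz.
alpha ∧ beta = (-3) dx ∧ dy + (4) dy ∧ dz + (3) dx ∧ dz

Distribute the wedge, using dx_i ∧ dx_j = -dx_j ∧ dx_i and dx_i ∧ dx_i = 0. For each pair (i, j) with i < j, the coefficient of dx_i ∧ dx_j in alpha ∧ beta is (alpha_i * beta_j - alpha_j * beta_i). Collecting: alpha ∧ beta = (-3) dx ∧ dy + (4) dy ∧ dz + (3) dx ∧ dz.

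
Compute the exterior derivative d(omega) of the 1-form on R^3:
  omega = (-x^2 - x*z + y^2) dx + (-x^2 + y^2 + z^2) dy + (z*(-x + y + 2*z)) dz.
d(omega) = (-2*x - 2*y) dx ∧ dy + (x - z) dx ∧ dz + (-z) dy ∧ dz

For a 1-form omega = sum_i f_i dx_i, the exterior derivative is
  d(omega) = sum_{i < j} (∂f_j/∂x_i - ∂f_i/∂x_j) dx_i ∧ dx_j.
  coefficient of dx ∧ dy: ∂f_2/∂x - ∂f_1/∂y = ∂(-x^2 + y^2 + z^2)/∂x - ∂(-x^2 - x*z + y^2)/∂y = -2*x - 2*y
  coefficient of dx ∧ dz: ∂f_3/∂x - ∂f_1/∂z = ∂(z*(-x + y + 2*z))/∂x - ∂(-x^2 - x*z + y^2)/∂z = x - z
  coefficient of dy ∧ dz: ∂f_3/∂y - ∂f_2/∂z = ∂(z*(-x + y + 2*z))/∂y - ∂(-x^2 + y^2 + z^2)/∂z = -z
Assembling: d(omega) = (-2*x - 2*y) dx ∧ dy + (x - z) dx ∧ dz + (-z) dy ∧ dz.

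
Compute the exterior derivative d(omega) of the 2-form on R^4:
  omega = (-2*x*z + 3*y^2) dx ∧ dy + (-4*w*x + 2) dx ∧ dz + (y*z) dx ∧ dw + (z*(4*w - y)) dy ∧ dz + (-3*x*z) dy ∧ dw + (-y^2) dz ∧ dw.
d(omega) = (-2*x) dx ∧ dy ∧ dz + (-4*x - y) dx ∧ dz ∧ dw + (-4*z) dx ∧ dy ∧ dw + (3*x - 2*y + 4*z) dy ∧ dz ∧ dw

For a 2-form omega = sum_{i<j} g_{ij} dx_i ∧ dx_j, the exterior derivative is
  d(omega) = sum_{i<j} d(g_{ij}) ∧ dx_i ∧ dx_j = sum_{i<j, k} (∂g_{ij}/∂x_k) dx_k ∧ dx_i ∧ dx_j.
Expand each term, using dx_k ∧ dx_i ∧ dx_j = sgn(permutation) dx_{(a)} ∧ dx_{(b)} ∧ dx_{(c)} with (a < b < c) sorted:
  d(-2*x*z + 3*y^2) includes (∂/∂z)(-2*x*z + 3*y^2) dz = (-2*x) dz, which multiplied by dx ∧ dy gives (-2*x) dx ∧ dy ∧ dz
  d(-4*w*x + 2) includes (∂/∂w)(-4*w*x + 2) dw = (-4*x) dw, which multiplied by dx ∧ dz gives (-4*x) dx ∧ dz ∧ dw
  d(y*z) includes (∂/∂y)(y*z) dy = (z) dy, which multiplied by dx ∧ dw gives (-z) dx ∧ dy ∧ dw
  d(y*z) includes (∂/∂z)(y*z) dz = (y) dz, which multiplied by dx ∧ dw gives (-y) dx ∧ dz ∧ dw
  d(z*(4*w - y)) includes (∂/∂w)(z*(4*w - y)) dw = (4*z) dw, which multiplied by dy ∧ dz gives (4*z) dy ∧ dz ∧ dw
  d(-3*x*z) includes (∂/∂x)(-3*x*z) dx = (-3*z) dx, which multiplied by dy ∧ dw gives (-3*z) dx ∧ dy ∧ dw
  d(-3*x*z) includes (∂/∂z)(-3*x*z) dz = (-3*x) dz, which multiplied by dy ∧ dw gives (3*x) dy ∧ dz ∧ dw
  d(-y^2) includes (∂/∂y)(-y^2) dy = (-2*y) dy, which multiplied by dz ∧ dw gives (-2*y) dy ∧ dz ∧ dw
Collecting like 3-forms: d(omega) = (-2*x) dx ∧ dy ∧ dz + (-4*x - y) dx ∧ dz ∧ dw + (-4*z) dx ∧ dy ∧ dw + (3*x - 2*y + 4*z) dy ∧ dz ∧ dw.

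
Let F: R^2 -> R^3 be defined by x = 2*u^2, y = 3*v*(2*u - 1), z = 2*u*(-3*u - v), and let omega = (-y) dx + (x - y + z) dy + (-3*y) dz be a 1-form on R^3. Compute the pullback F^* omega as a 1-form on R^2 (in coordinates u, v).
F^* omega = (12*u*v*(14*u - v - 8)) du + (-24*u^3 - 12*u^2*v + 12*u^2 + 24*u*v - 9*v) dv

Using F^*(f dg) = (f ∘ F) d(g ∘ F), substitute each coordinate x_i by F_i(u, v) in f_i, and replace dx_i by d F_i = (∂F_i/∂u) du + (∂F_i/∂v) dv.
  For the x component: f_1(F) = 3*v*(1 - 2*u); d F_1 = (4*u) du + (0) dv
  For the y component: f_2(F) = -4*u^2 - 8*u*v + 3*v; d F_2 = (6*v) du + (6*u - 3) dv
  For the z component: f_3(F) = 9*v*(1 - 2*u); d F_3 = (-12*u - 2*v) du + (-2*u) dv
Combining and collecting du, dv coefficients:
  coeff of du: 12*u*v*(14*u - v - 8)
  coeff of dv: -24*u^3 - 12*u^2*v + 12*u^2 + 24*u*v - 9*v
F^* omega = (12*u*v*(14*u - v - 8)) du + (-24*u^3 - 12*u^2*v + 12*u^2 + 24*u*v - 9*v) dv.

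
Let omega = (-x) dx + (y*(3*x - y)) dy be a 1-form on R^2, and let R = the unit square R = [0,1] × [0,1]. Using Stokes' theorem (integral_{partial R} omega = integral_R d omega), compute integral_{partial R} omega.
integral_(partial R) omega = 3/2

Stokes: integral_partial_R omega = integral_R d omega with d omega = (∂Q/∂x - ∂P/∂y) dx ∧ dy.
  ∂Q/∂x = 3*y
  ∂P/∂y = 0
  integrand = ∂Q/∂x - ∂P/∂y = 3*y.
Integrating over R: integral_0^1 integral_0^1 (3*y) dx dy = 3/2.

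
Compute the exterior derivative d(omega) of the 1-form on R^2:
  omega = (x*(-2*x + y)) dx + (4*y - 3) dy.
d(omega) = (-x) dx ∧ dy

For a 1-form omega = sum_i f_i dx_i, the exterior derivative is
  d(omega) = sum_{i < j} (∂f_j/∂x_i - ∂f_i/∂x_j) dx_i ∧ dx_j.
  coefficient of dx ∧ dy: ∂f_2/∂x - ∂f_1/∂y = ∂(4*y - 3)/∂x - ∂(x*(-2*x + y))/∂y = -x
Assembling: d(omega) = (-x) dx ∧ dy.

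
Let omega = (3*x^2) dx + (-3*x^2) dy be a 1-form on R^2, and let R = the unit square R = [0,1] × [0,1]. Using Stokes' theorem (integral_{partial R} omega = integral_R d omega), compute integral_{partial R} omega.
integral_(partial R) omega = -3

Stokes: integral_partial_R omega = integral_R d omega with d omega = (∂Q/∂x - ∂P/∂y) dx ∧ dy.
  ∂Q/∂x = -6*x
  ∂P/∂y = 0
  integrand = ∂Q/∂x - ∂P/∂y = -6*x.
Integrating over R: integral_0^1 integral_0^1 (-6*x) dx dy = -3.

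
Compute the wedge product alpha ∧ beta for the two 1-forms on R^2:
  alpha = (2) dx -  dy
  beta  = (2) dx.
alpha ∧ beta = (2) dx ∧ dy

Distribute the wedge, using dx_i ∧ dx_j = -dx_j ∧ dx_i and dx_i ∧ dx_i = 0. For each pair (i, j) with i < j, the coefficient of dx_i ∧ dx_j in alpha ∧ beta is (alpha_i * beta_j - alpha_j * beta_i). Collecting: alpha ∧ beta = (2) dx ∧ dy.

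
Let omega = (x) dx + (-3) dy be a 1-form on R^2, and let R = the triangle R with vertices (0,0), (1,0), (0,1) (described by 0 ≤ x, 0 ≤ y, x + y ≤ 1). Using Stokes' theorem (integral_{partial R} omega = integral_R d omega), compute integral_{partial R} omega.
integral_(partial R) omega = 0

Stokes: integral_partial_R omega = integral_R d omega with d omega = (∂Q/∂x - ∂P/∂y) dx ∧ dy.
  ∂Q/∂x = 0
  ∂P/∂y = 0
  integrand = ∂Q/∂x - ∂P/∂y = 0.
Integrating over R: integral_0^1 integral_0^{1-x} (0) dy dx = 0.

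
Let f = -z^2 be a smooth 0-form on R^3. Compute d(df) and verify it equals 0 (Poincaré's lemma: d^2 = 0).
d(df) = 0

Step 1: df = sum_i (∂f/∂x_i) dx_i = (0) dx + (0) dy + (-2*z) dz.
Step 2: Apply d again. Using the 1-form formula, the coefficient of dx ∧ dy in d(df) is ∂^2 f/∂x ∂y - ∂^2 f/∂y ∂x = (0) - (0) = 0 (equality of mixed partials for smooth f).
Similarly for dx ∧ dz and dy ∧ dz — all coefficients vanish. So d(df) = 0.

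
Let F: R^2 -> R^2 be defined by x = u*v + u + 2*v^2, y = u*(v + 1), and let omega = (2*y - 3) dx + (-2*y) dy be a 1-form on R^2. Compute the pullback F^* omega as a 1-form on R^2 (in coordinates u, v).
F^* omega = (-3*v - 3) du + (8*u*v^2 + 8*u*v - 3*u - 12*v) dv

Using F^*(f dg) = (f ∘ F) d(g ∘ F), substitute each coordinate x_i by F_i(u, v) in f_i, and replace dx_i by d F_i = (∂F_i/∂u) du + (∂F_i/∂v) dv.
  For the x component: f_1(F) = 2*u*v + 2*u - 3; d F_1 = (v + 1) du + (u + 4*v) dv
  For the y component: f_2(F) = 2*u*(-v - 1); d F_2 = (v + 1) du + (u) dv
Combining and collecting du, dv coefficients:
  coeff of du: -3*v - 3
  coeff of dv: 8*u*v^2 + 8*u*v - 3*u - 12*v
F^* omega = (-3*v - 3) du + (8*u*v^2 + 8*u*v - 3*u - 12*v) dv.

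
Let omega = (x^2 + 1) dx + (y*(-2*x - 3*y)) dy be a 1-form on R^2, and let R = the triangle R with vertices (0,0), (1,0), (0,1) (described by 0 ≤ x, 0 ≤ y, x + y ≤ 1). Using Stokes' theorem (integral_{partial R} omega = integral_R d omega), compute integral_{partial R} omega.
integral_(partial R) omega = -1/3

Stokes: integral_partial_R omega = integral_R d omega with d omega = (∂Q/∂x - ∂P/∂y) dx ∧ dy.
  ∂Q/∂x = -2*y
  ∂P/∂y = 0
  integrand = ∂Q/∂x - ∂P/∂y = -2*y.
Integrating over R: integral_0^1 integral_0^{1-x} (-2*y) dy dx = -1/3.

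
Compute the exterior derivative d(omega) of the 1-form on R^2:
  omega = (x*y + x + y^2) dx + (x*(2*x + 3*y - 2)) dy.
d(omega) = (3*x + y - 2) dx ∧ dy

For a 1-form omega = sum_i f_i dx_i, the exterior derivative is
  d(omega) = sum_{i < j} (∂f_j/∂x_i - ∂f_i/∂x_j) dx_i ∧ dx_j.
  coefficient of dx ∧ dy: ∂f_2/∂x - ∂f_1/∂y = ∂(x*(2*x + 3*y - 2))/∂x - ∂(x*y + x + y^2)/∂y = 3*x + y - 2
Assembling: d(omega) = (3*x + y - 2) dx ∧ dy.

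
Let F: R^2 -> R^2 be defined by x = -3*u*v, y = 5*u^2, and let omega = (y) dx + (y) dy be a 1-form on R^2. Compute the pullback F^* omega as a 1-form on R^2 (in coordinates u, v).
F^* omega = (u^2*(50*u - 15*v)) du + (-15*u^3) dv

Using F^*(f dg) = (f ∘ F) d(g ∘ F), substitute each coordinate x_i by F_i(u, v) in f_i, and replace dx_i by d F_i = (∂F_i/∂u) du + (∂F_i/∂v) dv.
  For the x component: f_1(F) = 5*u^2; d F_1 = (-3*v) du + (-3*u) dv
  For the y component: f_2(F) = 5*u^2; d F_2 = (10*u) du + (0) dv
Combining and collecting du, dv coefficients:
  coeff of du: u^2*(50*u - 15*v)
  coeff of dv: -15*u^3
F^* omega = (u^2*(50*u - 15*v)) du + (-15*u^3) dv.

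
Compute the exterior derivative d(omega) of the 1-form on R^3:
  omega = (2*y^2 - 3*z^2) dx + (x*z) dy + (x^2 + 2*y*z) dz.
d(omega) = (-4*y + z) dx ∧ dy + (2*x + 6*z) dx ∧ dz + (-x + 2*z) dy ∧ dz

For a 1-form omega = sum_i f_i dx_i, the exterior derivative is
  d(omega) = sum_{i < j} (∂f_j/∂x_i - ∂f_i/∂x_j) dx_i ∧ dx_j.
  coefficient of dx ∧ dy: ∂f_2/∂x - ∂f_1/∂y = ∂(x*z)/∂x - ∂(2*y^2 - 3*z^2)/∂y = -4*y + z
  coefficient of dx ∧ dz: ∂f_3/∂x - ∂f_1/∂z = ∂(x^2 + 2*y*z)/∂x - ∂(2*y^2 - 3*z^2)/∂z = 2*x + 6*z
  coefficient of dy ∧ dz: ∂f_3/∂y - ∂f_2/∂z = ∂(x^2 + 2*y*z)/∂y - ∂(x*z)/∂z = -x + 2*z
Assembling: d(omega) = (-4*y + z) dx ∧ dy + (2*x + 6*z) dx ∧ dz + (-x + 2*z) dy ∧ dz.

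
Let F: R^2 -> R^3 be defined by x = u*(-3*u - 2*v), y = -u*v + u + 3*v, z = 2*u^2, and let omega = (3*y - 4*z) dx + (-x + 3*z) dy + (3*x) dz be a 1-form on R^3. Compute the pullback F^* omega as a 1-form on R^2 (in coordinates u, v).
F^* omega = (12*u^3 + u^2*v - 9*u^2 + 4*u*v^2 - 58*u*v - 18*v^2) du + (u*(7*u^2 + 4*u*v + 21*u - 12*v)) dv

Using F^*(f dg) = (f ∘ F) d(g ∘ F), substitute each coordinate x_i by F_i(u, v) in f_i, and replace dx_i by d F_i = (∂F_i/∂u) du + (∂F_i/∂v) dv.
  For the x component: f_1(F) = -8*u^2 - 3*u*v + 3*u + 9*v; d F_1 = (-6*u - 2*v) du + (-2*u) dv
  For the y component: f_2(F) = u*(9*u + 2*v); d F_2 = (1 - v) du + (3 - u) dv
  For the z component: f_3(F) = 3*u*(-3*u - 2*v); d F_3 = (4*u) du + (0) dv
Combining and collecting du, dv coefficients:
  coeff of du: 12*u^3 + u^2*v - 9*u^2 + 4*u*v^2 - 58*u*v - 18*v^2
  coeff of dv: u*(7*u^2 + 4*u*v + 21*u - 12*v)
F^* omega = (12*u^3 + u^2*v - 9*u^2 + 4*u*v^2 - 58*u*v - 18*v^2) du + (u*(7*u^2 + 4*u*v + 21*u - 12*v)) dv.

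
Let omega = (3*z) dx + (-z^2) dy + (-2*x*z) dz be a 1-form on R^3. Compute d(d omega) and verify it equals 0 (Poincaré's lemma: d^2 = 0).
d(d omega) = 0

Step 1: d omega = sum_{i<j} (∂f_j/∂x_i - ∂f_i/∂x_j) dx_i ∧ dx_j:
  coeff of dx ∧ dy: 0
  coeff of dx ∧ dz: -2*z - 3
  coeff of dy ∧ dz: 2*z
Step 2: Apply d again to each 2-form coefficient. The only possible 3-form in R^3 is dx ∧ dy ∧ dz, with coefficient
  ∂(coeff of dy∧dz)/∂x - ∂(coeff of dx∧dz)/∂y + ∂(coeff of dx∧dy)/∂z
  = ∂/∂x (2*z) - ∂/∂y (-2*z - 3) + ∂/∂z (0).
Each of these terms simplifies to sums of mixed partials that cancel in pairs. The result is 0 (by equality of mixed partials for smooth functions — Schwarz / Clairaut).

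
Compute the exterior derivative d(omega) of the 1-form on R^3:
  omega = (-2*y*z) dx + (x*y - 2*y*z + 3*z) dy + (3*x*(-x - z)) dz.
d(omega) = (y + 2*z) dx ∧ dy + (-6*x + 2*y - 3*z) dx ∧ dz + (2*y - 3) dy ∧ dz

For a 1-form omega = sum_i f_i dx_i, the exterior derivative is
  d(omega) = sum_{i < j} (∂f_j/∂x_i - ∂f_i/∂x_j) dx_i ∧ dx_j.
  coefficient of dx ∧ dy: ∂f_2/∂x - ∂f_1/∂y = ∂(x*y - 2*y*z + 3*z)/∂x - ∂(-2*y*z)/∂y = y + 2*z
  coefficient of dx ∧ dz: ∂f_3/∂x - ∂f_1/∂z = ∂(3*x*(-x - z))/∂x - ∂(-2*y*z)/∂z = -6*x + 2*y - 3*z
  coefficient of dy ∧ dz: ∂f_3/∂y - ∂f_2/∂z = ∂(3*x*(-x - z))/∂y - ∂(x*y - 2*y*z + 3*z)/∂z = 2*y - 3
Assembling: d(omega) = (y + 2*z) dx ∧ dy + (-6*x + 2*y - 3*z) dx ∧ dz + (2*y - 3) dy ∧ dz.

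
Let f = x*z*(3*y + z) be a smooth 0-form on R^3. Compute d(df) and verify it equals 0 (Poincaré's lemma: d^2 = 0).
d(df) = 0

Step 1: df = sum_i (∂f/∂x_i) dx_i = (z*(3*y + z)) dx + (3*x*z) dy + (x*(3*y + 2*z)) dz.
Step 2: Apply d again. Using the 1-form formula, the coefficient of dx ∧ dy in d(df) is ∂^2 f/∂x ∂y - ∂^2 f/∂y ∂x = (3*z) - (3*z) = 0 (equality of mixed partials for smooth f).
Similarly for dx ∧ dz and dy ∧ dz — all coefficients vanish. So d(df) = 0.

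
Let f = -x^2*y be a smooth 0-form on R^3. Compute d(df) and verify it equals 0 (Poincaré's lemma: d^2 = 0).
d(df) = 0

Step 1: df = sum_i (∂f/∂x_i) dx_i = (-2*x*y) dx + (-x^2) dy + (0) dz.
Step 2: Apply d again. Using the 1-form formula, the coefficient of dx ∧ dy in d(df) is ∂^2 f/∂x ∂y - ∂^2 f/∂y ∂x = (-2*x) - (-2*x) = 0 (equality of mixed partials for smooth f).
Similarly for dx ∧ dz and dy ∧ dz — all coefficients vanish. So d(df) = 0.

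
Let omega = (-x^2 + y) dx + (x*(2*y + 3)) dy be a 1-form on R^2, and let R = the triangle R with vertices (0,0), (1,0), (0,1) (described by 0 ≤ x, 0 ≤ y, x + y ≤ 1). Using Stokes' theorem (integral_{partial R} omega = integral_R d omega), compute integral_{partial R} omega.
integral_(partial R) omega = 4/3

Stokes: integral_partial_R omega = integral_R d omega with d omega = (∂Q/∂x - ∂P/∂y) dx ∧ dy.
  ∂Q/∂x = 2*y + 3
  ∂P/∂y = 1
  integrand = ∂Q/∂x - ∂P/∂y = 2*y + 2.
Integrating over R: integral_0^1 integral_0^{1-x} (2*y + 2) dy dx = 4/3.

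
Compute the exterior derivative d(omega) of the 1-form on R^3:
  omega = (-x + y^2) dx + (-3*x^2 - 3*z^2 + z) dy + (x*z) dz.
d(omega) = (-6*x - 2*y) dx ∧ dy + (z) dx ∧ dz + (6*z - 1) dy ∧ dz

For a 1-form omega = sum_i f_i dx_i, the exterior derivative is
  d(omega) = sum_{i < j} (∂f_j/∂x_i - ∂f_i/∂x_j) dx_i ∧ dx_j.
  coefficient of dx ∧ dy: ∂f_2/∂x - ∂f_1/∂y = ∂(-3*x^2 - 3*z^2 + z)/∂x - ∂(-x + y^2)/∂y = -6*x - 2*y
  coefficient of dx ∧ dz: ∂f_3/∂x - ∂f_1/∂z = ∂(x*z)/∂x - ∂(-x + y^2)/∂z = z
  coefficient of dy ∧ dz: ∂f_3/∂y - ∂f_2/∂z = ∂(x*z)/∂y - ∂(-3*x^2 - 3*z^2 + z)/∂z = 6*z - 1
Assembling: d(omega) = (-6*x - 2*y) dx ∧ dy + (z) dx ∧ dz + (6*z - 1) dy ∧ dz.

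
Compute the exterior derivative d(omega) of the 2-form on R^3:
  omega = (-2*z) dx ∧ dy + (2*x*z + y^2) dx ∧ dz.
d(omega) = (-2*y - 2) dx ∧ dy ∧ dz

For a 2-form omega = sum_{i<j} g_{ij} dx_i ∧ dx_j, the exterior derivative is
  d(omega) = sum_{i<j} d(g_{ij}) ∧ dx_i ∧ dx_j = sum_{i<j, k} (∂g_{ij}/∂x_k) dx_k ∧ dx_i ∧ dx_j.
Expand each term, using dx_k ∧ dx_i ∧ dx_j = sgn(permutation) dx_{(a)} ∧ dx_{(b)} ∧ dx_{(c)} with (a < b < c) sorted:
  d(-2*z) includes (∂/∂z)(-2*z) dz = (-2) dz, which multiplied by dx ∧ dy gives (-2) dx ∧ dy ∧ dz
  d(2*x*z + y^2) includes (∂/∂y)(2*x*z + y^2) dy = (2*y) dy, which multiplied by dx ∧ dz gives (-2*y) dx ∧ dy ∧ dz
Collecting like 3-forms: d(omega) = (-2*y - 2) dx ∧ dy ∧ dz.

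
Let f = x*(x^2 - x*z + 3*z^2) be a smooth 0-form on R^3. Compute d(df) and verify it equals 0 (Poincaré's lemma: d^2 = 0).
d(df) = 0

Step 1: df = sum_i (∂f/∂x_i) dx_i = (3*x^2 - 2*x*z + 3*z^2) dx + (0) dy + (x*(-x + 6*z)) dz.
Step 2: Apply d again. Using the 1-form formula, the coefficient of dx ∧ dy in d(df) is ∂^2 f/∂x ∂y - ∂^2 f/∂y ∂x = (0) - (0) = 0 (equality of mixed partials for smooth f).
Similarly for dx ∧ dz and dy ∧ dz — all coefficients vanish. So d(df) = 0.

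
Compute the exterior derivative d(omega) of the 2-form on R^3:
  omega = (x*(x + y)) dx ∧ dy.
d(omega) = 0

For a 2-form omega = sum_{i<j} g_{ij} dx_i ∧ dx_j, the exterior derivative is
  d(omega) = sum_{i<j} d(g_{ij}) ∧ dx_i ∧ dx_j = sum_{i<j, k} (∂g_{ij}/∂x_k) dx_k ∧ dx_i ∧ dx_j.
Expand each term, using dx_k ∧ dx_i ∧ dx_j = sgn(permutation) dx_{(a)} ∧ dx_{(b)} ∧ dx_{(c)} with (a < b < c) sorted:

Collecting like 3-forms: d(omega) = 0.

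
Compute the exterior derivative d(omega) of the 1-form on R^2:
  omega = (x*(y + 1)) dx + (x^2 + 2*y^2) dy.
d(omega) = (x) dx ∧ dy

For a 1-form omega = sum_i f_i dx_i, the exterior derivative is
  d(omega) = sum_{i < j} (∂f_j/∂x_i - ∂f_i/∂x_j) dx_i ∧ dx_j.
  coefficient of dx ∧ dy: ∂f_2/∂x - ∂f_1/∂y = ∂(x^2 + 2*y^2)/∂x - ∂(x*(y + 1))/∂y = x
Assembling: d(omega) = (x) dx ∧ dy.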